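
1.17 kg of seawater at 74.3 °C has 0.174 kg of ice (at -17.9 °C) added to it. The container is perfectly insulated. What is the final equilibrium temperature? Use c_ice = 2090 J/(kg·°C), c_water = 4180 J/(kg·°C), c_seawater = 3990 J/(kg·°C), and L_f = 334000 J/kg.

T_f ≈ 52.3 °C

Energy conservation, ΣQ = 0:
ice -17.9→0 °C: 0.174·2090·17.9 = 6509.5
  fusion: m_ice L_f = 0.174·334000 = 58116
  meltwater 0→T: 0.174·4180·T = 727.32 T
  seawater cools: 1.17·3990·(T − 74.3) = 4668.3(T − 74.3)
5395.6 T = 346855 − 64626 = 282229
T ≈ 52.31 °C — above 0 °C, consistent with complete melting.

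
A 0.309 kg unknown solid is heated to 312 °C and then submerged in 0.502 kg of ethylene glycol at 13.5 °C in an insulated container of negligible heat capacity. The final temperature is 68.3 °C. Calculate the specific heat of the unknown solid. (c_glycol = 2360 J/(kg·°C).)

c ≈ 862 J/(kg·°C)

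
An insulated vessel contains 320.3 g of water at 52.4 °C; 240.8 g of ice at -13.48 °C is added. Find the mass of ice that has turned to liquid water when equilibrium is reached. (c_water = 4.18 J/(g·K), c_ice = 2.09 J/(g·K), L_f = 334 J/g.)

m_melted ≈ 190 g

Water can give up m c ΔT = 320.3·4.18·52.4 = 70156 J before reaching 0 °C.
Warming the ice to 0 °C takes 240.8·2.09·13.48 = 6784.1 J, leaving 63372 J for melting.
Melting all 240.8 g of ice would need 240.8·334 = 80427 J.
Since 63372 < 80427 J, not all the ice melts; equilibrium is at 0 °C.
Mass melted = 63372/334 ≈ 189.7 g.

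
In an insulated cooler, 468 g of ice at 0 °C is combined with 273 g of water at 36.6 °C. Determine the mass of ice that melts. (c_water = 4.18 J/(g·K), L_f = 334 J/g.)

m_melted ≈ 125 g

Heat available from the water dropping to 0 °C: 273·4.18·36.6 = 41766 J.
Fully melting the ice requires m_ice L_f = 468·334 = 156312 J.
Since 41766 < 156312 J, not all the ice melts; equilibrium is at 0 °C.
m_melted·334 = 41766  ⇒  m_melted ≈ 125 g.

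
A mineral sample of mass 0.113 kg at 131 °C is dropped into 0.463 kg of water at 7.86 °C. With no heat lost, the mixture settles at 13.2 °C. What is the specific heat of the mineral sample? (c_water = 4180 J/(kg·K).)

c ≈ 776 J/(kg·K)

Taking heat into each body as positive, Σ m c ΔT = 0:
0.113×c×(13.2 − 131) + 0.463×4180×(13.2 − 7.86) = 0
-13.31 c = -10335
c = -10335/-13.31 ≈ 776.4 J/(kg·K)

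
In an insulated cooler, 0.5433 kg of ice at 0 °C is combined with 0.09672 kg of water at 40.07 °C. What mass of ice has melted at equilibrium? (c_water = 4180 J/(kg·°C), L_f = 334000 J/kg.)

m_melted ≈ 0.0485 kg

Cooling the water to 0 °C releases 0.09672·4180·40.07 = 16200 J.
To melt every bit of ice: 0.5433·334000 = 181462 J.
Since 16200 < 181462 J, not all the ice melts; equilibrium is at 0 °C.
Mass melted = 16200/334000 ≈ 0.0485 kg.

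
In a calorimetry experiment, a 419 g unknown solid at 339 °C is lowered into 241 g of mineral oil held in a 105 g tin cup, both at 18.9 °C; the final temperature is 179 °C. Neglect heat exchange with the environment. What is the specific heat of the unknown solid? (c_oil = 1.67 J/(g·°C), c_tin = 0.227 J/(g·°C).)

c ≈ 1.02 J/(g·°C)

Net heat exchanged in the isolated system is zero:
419×c×(179 − 339) + 241×1.67×(179 − 18.9) + 105×0.227×(179 − 18.9) = 0
-67040 c = -68251
c = -68251/-67040 ≈ 1.018 J/(g·°C)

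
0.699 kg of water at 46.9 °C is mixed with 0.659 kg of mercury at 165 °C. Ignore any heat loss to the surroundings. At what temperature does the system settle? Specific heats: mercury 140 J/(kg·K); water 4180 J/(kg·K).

T_f ≈ 50.5 °C

Set heat shed by the hot body equal to heat absorbed by the cold body:
0.659×140×(165 − T) = 0.699×4180×(T − 46.9)
92.26(165 − T) = 2921.8(T − 46.9)
3014.1 T = 152256  ⇒  T ≈ 50.52 °C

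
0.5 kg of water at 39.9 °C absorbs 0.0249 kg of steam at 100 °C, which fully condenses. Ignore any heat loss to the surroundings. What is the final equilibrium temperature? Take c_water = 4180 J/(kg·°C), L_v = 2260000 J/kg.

Sum of m c ΔT and latent-heat terms is zero:
steam→water at 100 °C releases m L_v = 0.0249·2260000 = 56274; condensed water 100 °C→T: 104.08(T − 100); water warms: 0.5·4180·(T − 39.9) = 2090(T − 39.9)
2194.1 T = 56274 + 10408 + 83391 = 150073
T ≈ 68.40 °C (< 100 °C, so full condensation is consistent).

T_f ≈ 68.4 °C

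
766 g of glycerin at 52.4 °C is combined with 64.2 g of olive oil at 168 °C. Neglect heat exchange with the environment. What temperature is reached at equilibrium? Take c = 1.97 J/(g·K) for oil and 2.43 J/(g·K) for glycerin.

Heat lost by the oil equals heat gained by the glycerin:
64.2*1.97*(168 − T) = 766*2.43*(T − 52.4)
126.47(168 − T) = 1861.4(T − 52.4)
1987.9 T = 118784  ⇒  T ≈ 59.75 °C

T_f ≈ 59.8 °C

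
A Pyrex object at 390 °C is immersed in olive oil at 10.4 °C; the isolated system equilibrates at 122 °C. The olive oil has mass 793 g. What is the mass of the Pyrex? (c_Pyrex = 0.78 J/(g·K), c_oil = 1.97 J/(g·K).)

m ≈ 834 g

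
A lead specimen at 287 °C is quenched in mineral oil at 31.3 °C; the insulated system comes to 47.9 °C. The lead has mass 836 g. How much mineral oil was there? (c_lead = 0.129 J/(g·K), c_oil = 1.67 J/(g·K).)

m ≈ 930 g

Heat lost by the lead = heat gained by the oil:
836×0.129×(287 − 47.9) = m×1.67×(47.9 − 31.3)
27.72 m = 25786  ⇒  m ≈ 930.1 g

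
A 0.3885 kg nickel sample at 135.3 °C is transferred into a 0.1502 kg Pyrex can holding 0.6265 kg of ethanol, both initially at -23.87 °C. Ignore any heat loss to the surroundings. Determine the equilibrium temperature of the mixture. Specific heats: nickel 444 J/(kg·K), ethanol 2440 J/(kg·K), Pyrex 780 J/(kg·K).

T_f ≈ -8.8 °C

Energy conservation, ΣQ = 0:
0.3885·444·(T − 135.3) + 0.6265·2440·(T − (-23.87)) + 0.1502·780·(T − (-23.87)) = 0
1818.3 T = -15947
T = -15947/1818.3 ≈ -8.77 °C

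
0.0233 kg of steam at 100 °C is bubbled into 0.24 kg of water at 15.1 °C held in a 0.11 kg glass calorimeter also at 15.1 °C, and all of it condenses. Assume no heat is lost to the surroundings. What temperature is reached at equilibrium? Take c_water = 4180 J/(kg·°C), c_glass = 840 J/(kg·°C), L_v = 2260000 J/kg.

T_f ≈ 66.2 °C

Energy conservation, ΣQ = 0:
latent heat released on condensation: 0.0233×2260000 = 52658
  condensed water 100 °C→T: 97.39(T − 100)
  water warms: 0.24×4180×(T − 15.1) = 1003.2(T − 15.1)
  cup: 92.4(T − 15.1)
1193 T = 52658 + 9739.4 + 16544 = 78941
T ≈ 66.17 °C — below 100 °C, confirming all the steam condensed.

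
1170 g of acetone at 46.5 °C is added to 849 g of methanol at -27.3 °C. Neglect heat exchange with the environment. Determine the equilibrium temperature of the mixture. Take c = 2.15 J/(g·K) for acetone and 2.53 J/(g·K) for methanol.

T_f ≈ 12.5 °C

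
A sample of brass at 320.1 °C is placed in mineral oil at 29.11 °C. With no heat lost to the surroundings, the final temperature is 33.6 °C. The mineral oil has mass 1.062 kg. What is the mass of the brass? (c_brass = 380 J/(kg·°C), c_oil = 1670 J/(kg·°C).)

m ≈ 0.0731 kg

Let T be the final temperature. ΣQ_i = 0:
m×380×(33.6 − 320.1) + 1.062×1670×(33.6 − 29.11) = 0
-108870 m = -7963.2
m = -7963.2/-108870 ≈ 0.07314 kg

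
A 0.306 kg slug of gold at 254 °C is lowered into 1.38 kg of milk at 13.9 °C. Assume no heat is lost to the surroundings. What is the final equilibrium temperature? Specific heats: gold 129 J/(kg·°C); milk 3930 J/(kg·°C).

T_f ≈ 15.6 °C

T_f = Σ m_i c_i T_i / Σ m_i c_i:
T_f = (39.47·254 + 5423.4·13.9) / (39.47 + 5423.4)
    = 85412 / 5462.9 ≈ 15.63 °C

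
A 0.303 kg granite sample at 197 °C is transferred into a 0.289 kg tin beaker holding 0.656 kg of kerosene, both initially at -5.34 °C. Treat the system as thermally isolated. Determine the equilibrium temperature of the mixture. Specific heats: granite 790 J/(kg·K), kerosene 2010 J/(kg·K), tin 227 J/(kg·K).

Setting the total heat transfer to zero:
0.303·790·(T − 197) + 0.656·2010·(T − (-5.34)) + 0.289·227·(T − (-5.34)) = 0
239.37(T − 197) + 1318.6(T − (-5.34)) + 65.6(T − (-5.34)) = 0
(239.37 + 1318.6 + 65.6) T = 239.37·197 + 1318.6·(-5.34) + 65.6·(-5.34)
T = 39764/1623.5 ≈ 24.49 °C

T_f ≈ 24.5 °C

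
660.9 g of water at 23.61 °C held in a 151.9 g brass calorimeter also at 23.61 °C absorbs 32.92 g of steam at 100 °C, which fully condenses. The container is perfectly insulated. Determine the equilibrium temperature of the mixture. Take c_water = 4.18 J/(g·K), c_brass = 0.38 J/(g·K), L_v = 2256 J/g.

T_f ≈ 52.3 °C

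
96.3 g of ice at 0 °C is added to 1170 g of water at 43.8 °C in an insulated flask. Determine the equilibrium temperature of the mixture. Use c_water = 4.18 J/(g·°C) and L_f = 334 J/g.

T_f ≈ 34.4 °C

Net heat exchanged in the isolated system is zero:
fusion: m_ice L_f = 96.3·334 = 32164; meltwater 0→T: 96.3·4.18·T = 402.53 T; water: 4890.6(T − 43.8)
5293.1 T = 214208 − 32164 = 182044
T ≈ 34.39 °C (positive, so assuming full melt was valid).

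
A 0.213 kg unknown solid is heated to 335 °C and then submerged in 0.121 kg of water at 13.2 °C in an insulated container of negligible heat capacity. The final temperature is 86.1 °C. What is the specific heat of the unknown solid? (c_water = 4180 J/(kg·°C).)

c ≈ 695 J/(kg·°C)

Energy conservation, ΣQ = 0:
0.213×c×(86.1 − 335) + 0.121×4180×(86.1 − 13.2) = 0
-53.02 c = -36871
c = -36871/-53.02 ≈ 695.5 J/(kg·°C)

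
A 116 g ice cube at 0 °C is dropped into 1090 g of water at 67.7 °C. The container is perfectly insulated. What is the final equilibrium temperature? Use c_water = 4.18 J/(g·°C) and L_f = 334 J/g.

Conservation of energy gives ΣQ = 0:
latent heat to melt: 116·334 = 38744; warm the meltwater: 484.88 T; water cools: 1090·4.18·(T − 67.7) = 4556.2(T − 67.7)
5041.1 T = 308455 − 38744 = 269711
T ≈ 53.50 °C. Since T > 0 °C, the all-ice-melts assumption holds.

T_f ≈ 53.5 °C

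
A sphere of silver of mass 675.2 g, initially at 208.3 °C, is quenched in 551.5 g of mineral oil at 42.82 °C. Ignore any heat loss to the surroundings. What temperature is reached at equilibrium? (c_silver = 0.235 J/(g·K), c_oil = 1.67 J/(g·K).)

T_f is the heat-capacity-weighted average of the initial temperatures:
T_f = (158.67·208.3 + 921·42.82) / (158.67 + 921)
    = 72489 / 1079.7 ≈ 67.14 °C

T_f ≈ 67.1 °C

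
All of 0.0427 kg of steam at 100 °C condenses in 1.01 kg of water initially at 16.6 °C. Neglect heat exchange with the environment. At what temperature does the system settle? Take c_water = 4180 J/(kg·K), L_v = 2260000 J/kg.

T_f ≈ 41.9 °C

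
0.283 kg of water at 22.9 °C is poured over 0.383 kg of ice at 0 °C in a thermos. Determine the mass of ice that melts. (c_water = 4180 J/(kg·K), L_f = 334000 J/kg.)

m_melted ≈ 0.0811 kg

Heat available from the water dropping to 0 °C: 0.283·4180·22.9 = 27089 J.
Melting all 0.383 kg of ice would need 0.383·334000 = 127922 J.
Since 27089 < 127922 J, not all the ice melts; equilibrium is at 0 °C.
m_melted·334000 = 27089  ⇒  m_melted ≈ 0.08111 kg.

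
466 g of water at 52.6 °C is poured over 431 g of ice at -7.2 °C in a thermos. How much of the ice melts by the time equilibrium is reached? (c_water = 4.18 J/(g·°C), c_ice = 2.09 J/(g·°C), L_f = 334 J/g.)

m_melted ≈ 287 g

Cooling the water to 0 °C releases 466×4.18×52.6 = 102458 J.
Warming the ice to 0 °C takes 431×2.09×7.2 = 6485.7 J, leaving 95973 J for melting.
Melting all 431 g of ice would need 431×334 = 143954 J.
That's not enough to melt it all — equilibrium is at 0 °C with ice remaining.
m_melt = 95973 / L_f = 287.3 g.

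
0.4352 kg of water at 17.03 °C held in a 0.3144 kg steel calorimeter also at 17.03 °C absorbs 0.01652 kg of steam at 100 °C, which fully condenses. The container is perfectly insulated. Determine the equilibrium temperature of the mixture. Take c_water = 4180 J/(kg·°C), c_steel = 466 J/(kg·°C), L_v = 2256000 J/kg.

T_f ≈ 38.2 °C

Conservation of energy gives ΣQ = 0:
steam→water at 100 °C releases m L_v = 0.01652·2256000 = 37269; condensate cools 100→T: 0.01652·4180·(T − 100) = 69.05(T − 100); original water: 1819.1(T − 17.03); cup: 146.51(T − 17.03)
2034.7 T = 37269 + 6905.4 + 33475 = 77649
T ≈ 38.16 °C, under the boiling point, so the assumption holds.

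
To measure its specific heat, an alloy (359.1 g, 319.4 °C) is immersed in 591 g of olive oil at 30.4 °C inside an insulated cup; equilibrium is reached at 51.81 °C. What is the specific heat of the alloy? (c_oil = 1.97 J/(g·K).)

Heat gained plus heat lost sum to zero:
359.1·c·(51.81 − 319.4) + 591·1.97·(51.81 − 30.4) = 0
-96092 c = -24927
c = -24927/-96092 ≈ 0.2594 J/(g·K)

c ≈ 0.259 J/(g·K)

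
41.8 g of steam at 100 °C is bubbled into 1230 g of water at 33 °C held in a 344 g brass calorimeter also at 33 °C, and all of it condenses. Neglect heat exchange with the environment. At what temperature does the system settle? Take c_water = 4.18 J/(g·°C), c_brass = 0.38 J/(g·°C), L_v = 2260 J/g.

T_f ≈ 52.5 °C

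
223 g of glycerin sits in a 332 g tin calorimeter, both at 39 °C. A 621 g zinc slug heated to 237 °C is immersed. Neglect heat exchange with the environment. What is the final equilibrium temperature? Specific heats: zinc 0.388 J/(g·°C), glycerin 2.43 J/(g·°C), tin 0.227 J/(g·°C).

Energy conservation, ΣQ = 0:
621×0.388×(T − 237) + 223×2.43×(T − 39) + 332×0.227×(T − 39) = 0
240.95(T − 237) + 541.89(T − 39) + 75.36(T − 39) = 0
(240.95 + 541.89 + 75.36) T = 240.95×237 + 541.89×39 + 75.36×39
T = 81178/858.2 ≈ 94.59 °C

T_f ≈ 94.6 °C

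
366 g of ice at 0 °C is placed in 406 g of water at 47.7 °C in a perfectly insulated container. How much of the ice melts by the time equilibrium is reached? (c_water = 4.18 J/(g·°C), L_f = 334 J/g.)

m_melted ≈ 242 g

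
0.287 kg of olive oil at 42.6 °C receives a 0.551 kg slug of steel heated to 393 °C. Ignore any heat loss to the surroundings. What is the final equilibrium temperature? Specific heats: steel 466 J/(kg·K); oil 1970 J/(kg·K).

T_f ≈ 152.0 °C

|Q_steel| = |Q_oil|:
0.551·466·(393 − T) = 0.287·1970·(T − 42.6)
256.77(393 − T) = 565.39(T − 42.6)
822.16 T = 124995  ⇒  T ≈ 152.03 °C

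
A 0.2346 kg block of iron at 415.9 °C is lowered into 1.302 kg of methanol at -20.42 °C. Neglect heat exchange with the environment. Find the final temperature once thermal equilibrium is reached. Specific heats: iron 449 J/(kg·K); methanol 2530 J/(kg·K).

Net heat exchanged in the isolated system is zero:
0.2346·449·(T − 415.9) + 1.302·2530·(T − (-20.42)) = 0
3399.4 T = -23456
T ≈ -6.90 °C

T_f ≈ -6.9 °C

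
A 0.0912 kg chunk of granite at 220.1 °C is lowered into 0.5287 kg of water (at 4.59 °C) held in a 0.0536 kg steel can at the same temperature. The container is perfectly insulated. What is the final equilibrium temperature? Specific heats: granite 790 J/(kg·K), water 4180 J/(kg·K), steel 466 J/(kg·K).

T_f is the heat-capacity-weighted average of the initial temperatures:
T_f = (72.05*220.1 + 2210*4.59 + 24.98*4.59) / (72.05 + 2210 + 24.98)
    = 26116 / 2307 ≈ 11.32 °C

T_f ≈ 11.3 °C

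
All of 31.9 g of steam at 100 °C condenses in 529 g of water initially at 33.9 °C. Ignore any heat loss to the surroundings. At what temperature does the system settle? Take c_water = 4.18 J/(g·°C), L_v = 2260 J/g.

T_f ≈ 68.4 °C

Sum of m c ΔT and latent-heat terms is zero:
latent heat released on condensation: 31.9·2260 = 72094
  condensed water 100 °C→T: 133.34(T − 100)
  water warms: 529·4.18·(T − 33.9) = 2211.2(T − 33.9)
2344.6 T = 72094 + 13334 + 74960 = 160389
T ≈ 68.41 °C, under the boiling point, so the assumption holds.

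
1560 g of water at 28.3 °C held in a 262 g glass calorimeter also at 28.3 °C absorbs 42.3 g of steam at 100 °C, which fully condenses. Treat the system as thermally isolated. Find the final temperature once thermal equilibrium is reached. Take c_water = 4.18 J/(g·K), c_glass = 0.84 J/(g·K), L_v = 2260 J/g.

T_f ≈ 44.0 °C

Setting the total heat transfer to zero:
latent heat released on condensation: 42.3×2260 = 95598
  condensate cools 100→T: 42.3×4.18×(T − 100) = 176.81(T − 100)
  original water: 6520.8(T − 28.3)
  glass cup: 262×0.84×(T − 28.3) = 220.08(T − 28.3)
6917.7 T = 95598 + 17681 + 190767 = 304046
T ≈ 43.95 °C, under the boiling point, so the assumption holds.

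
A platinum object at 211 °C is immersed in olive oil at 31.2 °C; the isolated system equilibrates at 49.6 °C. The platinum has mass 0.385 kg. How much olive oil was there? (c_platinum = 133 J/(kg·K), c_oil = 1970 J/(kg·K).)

Setting the total heat transfer to zero:
0.385×133×(49.6 − 211) + m×1970×(49.6 − 31.2) = 0
36248 m = 8264.5
m = 8264.5/36248 ≈ 0.228 kg

m ≈ 0.228 kg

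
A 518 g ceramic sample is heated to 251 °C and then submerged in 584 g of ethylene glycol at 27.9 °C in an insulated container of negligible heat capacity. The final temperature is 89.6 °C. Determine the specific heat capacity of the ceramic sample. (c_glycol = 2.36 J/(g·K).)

m_s c (T_s − T_f) = m_glycol c_glycol (T_f − T_0):
518·c·(251 − 89.6) = 584·2.36·(89.6 − 27.9)
83605 c = 85037  ⇒  c ≈ 1.017 J/(g·K)

c ≈ 1.02 J/(g·K)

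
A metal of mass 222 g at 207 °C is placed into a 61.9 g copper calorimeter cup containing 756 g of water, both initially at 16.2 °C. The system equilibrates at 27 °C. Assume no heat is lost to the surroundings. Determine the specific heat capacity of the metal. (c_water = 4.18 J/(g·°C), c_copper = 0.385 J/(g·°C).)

c ≈ 0.861 J/(g·°C)

Let T be the final temperature. ΣQ_i = 0:
222×c×(27 − 207) + 756×4.18×(27 − 16.2) + 61.9×0.385×(27 − 16.2) = 0
-39960 c = -34386
c = -34386/-39960 ≈ 0.8605 J/(g·°C)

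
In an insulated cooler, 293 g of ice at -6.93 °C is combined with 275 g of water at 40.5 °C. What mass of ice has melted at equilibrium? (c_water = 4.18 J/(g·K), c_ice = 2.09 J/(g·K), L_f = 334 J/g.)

m_melted ≈ 127 g

Cooling the water to 0 °C releases 275×4.18×40.5 = 46555 J.
Warming the ice to 0 °C takes 293×2.09×6.93 = 4243.7 J, leaving 42311 J for melting.
Fully melting the ice requires m_ice L_f = 293×334 = 97862 J.
42311 J < 97862 J, so only part of the ice melts and the system sits at 0 °C.
Mass melted = 42311/334 ≈ 126.7 g.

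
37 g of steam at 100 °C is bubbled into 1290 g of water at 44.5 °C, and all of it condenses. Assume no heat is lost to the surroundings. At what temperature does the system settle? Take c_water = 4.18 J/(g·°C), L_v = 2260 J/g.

T_f ≈ 61.1 °C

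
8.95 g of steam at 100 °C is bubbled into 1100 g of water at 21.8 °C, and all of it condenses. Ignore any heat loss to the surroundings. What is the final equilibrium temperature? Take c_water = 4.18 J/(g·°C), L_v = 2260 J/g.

Sum of m c ΔT and latent-heat terms is zero:
steam→water at 100 °C releases m L_v = 8.95×2260 = 20227; condensed water 100 °C→T: 37.41(T − 100); water warms: 1100×4.18×(T − 21.8) = 4598(T − 21.8)
4635.4 T = 20227 + 3741.1 + 100236 = 124204
T ≈ 26.79 °C — below 100 °C, confirming all the steam condensed.

T_f ≈ 26.8 °C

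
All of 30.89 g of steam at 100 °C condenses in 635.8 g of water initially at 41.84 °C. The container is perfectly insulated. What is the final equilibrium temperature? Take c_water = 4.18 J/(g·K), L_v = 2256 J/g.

Sum of m c ΔT and latent-heat terms is zero:
latent heat released on condensation: 30.89×2256 = 69688; condensate cools 100→T: 30.89×4.18×(T − 100) = 129.12(T − 100); water warms: 635.8×4.18×(T − 41.84) = 2657.6(T − 41.84)
2786.8 T = 69688 + 12912 + 111196 = 193796
T ≈ 69.54 °C (< 100 °C, so full condensation is consistent).

T_f ≈ 69.5 °C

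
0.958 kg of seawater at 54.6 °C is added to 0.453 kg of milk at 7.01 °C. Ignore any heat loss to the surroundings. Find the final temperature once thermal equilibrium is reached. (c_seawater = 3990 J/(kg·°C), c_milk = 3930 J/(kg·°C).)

T_f ≈ 39.5 °C

T_f is the heat-capacity-weighted average of the initial temperatures:
T_f = (3822.4*54.6 + 1780.3*7.01) / (3822.4 + 1780.3)
    = 221184 / 5602.7 ≈ 39.48 °C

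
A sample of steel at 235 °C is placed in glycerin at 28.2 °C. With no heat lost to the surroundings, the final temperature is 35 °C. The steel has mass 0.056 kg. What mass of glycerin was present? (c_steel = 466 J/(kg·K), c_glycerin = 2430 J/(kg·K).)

m ≈ 0.316 kg

Heat lost by the steel = heat gained by the glycerin:
0.056·466·(235 − 35) = m·2430·(35 − 28.2)
16524 m = 5219.2  ⇒  m ≈ 0.3159 kg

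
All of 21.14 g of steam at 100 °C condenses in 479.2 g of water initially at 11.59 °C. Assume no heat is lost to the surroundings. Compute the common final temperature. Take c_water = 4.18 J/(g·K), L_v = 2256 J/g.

Taking heat into each body as positive, Σ m c ΔT = 0:
condense steam: −21.14×2256 = −47692; condensate cools 100→T: 21.14×4.18×(T − 100) = 88.37(T − 100); original water: 2003.1(T − 11.59)
2091.4 T = 47692 + 8836.5 + 23215 = 79744
T ≈ 38.13 °C — below 100 °C, confirming all the steam condensed.

T_f ≈ 38.1 °C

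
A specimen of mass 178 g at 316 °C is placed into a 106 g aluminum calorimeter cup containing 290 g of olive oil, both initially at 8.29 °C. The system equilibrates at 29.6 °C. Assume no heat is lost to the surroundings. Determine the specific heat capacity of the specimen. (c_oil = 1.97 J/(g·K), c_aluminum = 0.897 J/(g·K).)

c ≈ 0.279 J/(g·K)

Setting the total heat transfer to zero:
178×c×(29.6 − 316) + 290×1.97×(29.6 − 8.29) + 106×0.897×(29.6 − 8.29) = 0
-50979 c = -14201
c = -14201/-50979 ≈ 0.2786 J/(g·K)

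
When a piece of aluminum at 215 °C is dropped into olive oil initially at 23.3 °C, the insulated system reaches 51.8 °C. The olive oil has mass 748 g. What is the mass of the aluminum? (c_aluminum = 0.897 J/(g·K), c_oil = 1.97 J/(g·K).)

m ≈ 287 g

Energy conservation, ΣQ = 0:
m×0.897×(51.8 − 215) + 748×1.97×(51.8 − 23.3) = 0
-146.39 m = -41996
m = -41996/-146.39 ≈ 286.9 g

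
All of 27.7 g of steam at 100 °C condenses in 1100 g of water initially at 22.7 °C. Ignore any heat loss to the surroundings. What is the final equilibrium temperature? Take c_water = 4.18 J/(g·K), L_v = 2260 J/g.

T_f ≈ 37.9 °C

Conservation of energy gives ΣQ = 0:
latent heat released on condensation: 27.7×2260 = 62602; condensate cools 100→T: 27.7×4.18×(T − 100) = 115.79(T − 100); original water: 4598(T − 22.7)
4713.8 T = 62602 + 11579 + 104375 = 178555
T ≈ 37.88 °C, under the boiling point, so the assumption holds.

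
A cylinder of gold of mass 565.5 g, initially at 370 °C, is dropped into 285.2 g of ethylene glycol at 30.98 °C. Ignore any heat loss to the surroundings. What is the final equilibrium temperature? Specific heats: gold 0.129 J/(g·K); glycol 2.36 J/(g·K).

T_f ≈ 64.1 °C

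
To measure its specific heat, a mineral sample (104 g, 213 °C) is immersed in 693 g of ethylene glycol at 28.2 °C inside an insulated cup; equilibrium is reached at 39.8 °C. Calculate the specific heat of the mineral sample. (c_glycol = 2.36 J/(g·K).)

c ≈ 1.05 J/(g·K)

Taking heat into each body as positive, Σ m c ΔT = 0:
104×c×(39.8 − 213) + 693×2.36×(39.8 − 28.2) = 0
-18013 c = -18972
c = -18972/-18013 ≈ 1.053 J/(g·K)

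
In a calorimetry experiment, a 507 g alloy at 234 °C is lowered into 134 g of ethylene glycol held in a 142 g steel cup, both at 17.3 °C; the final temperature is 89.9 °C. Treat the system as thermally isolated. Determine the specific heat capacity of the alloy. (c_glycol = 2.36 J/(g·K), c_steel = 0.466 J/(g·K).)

Net heat exchanged in the isolated system is zero:
507·c·(89.9 − 234) + 134·2.36·(89.9 − 17.3) + 142·0.466·(89.9 − 17.3) = 0
-73059 c = -27763
c = -27763/-73059 ≈ 0.38 J/(g·K)

c ≈ 0.38 J/(g·K)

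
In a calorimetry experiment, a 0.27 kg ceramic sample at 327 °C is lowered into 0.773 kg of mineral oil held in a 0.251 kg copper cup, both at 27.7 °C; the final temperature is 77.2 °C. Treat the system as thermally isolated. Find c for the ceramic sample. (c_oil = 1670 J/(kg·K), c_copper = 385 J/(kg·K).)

Net heat exchanged in the isolated system is zero:
0.27·c·(77.2 − 327) + 0.773·1670·(77.2 − 27.7) + 0.251·385·(77.2 − 27.7) = 0
-67.45 c = -68683
c = -68683/-67.45 ≈ 1018 J/(kg·K)

c ≈ 1020 J/(kg·K)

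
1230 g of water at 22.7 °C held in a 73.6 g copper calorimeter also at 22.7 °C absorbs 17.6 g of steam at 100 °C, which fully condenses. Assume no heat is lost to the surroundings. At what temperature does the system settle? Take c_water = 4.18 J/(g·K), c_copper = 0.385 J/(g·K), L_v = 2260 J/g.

T_f ≈ 31.4 °C

Taking heat into each body as positive, Σ m c ΔT = 0:
steam→water at 100 °C releases m L_v = 17.6×2260 = 39776; condensate cools 100→T: 17.6×4.18×(T − 100) = 73.57(T − 100); water warms: 1230×4.18×(T − 22.7) = 5141.4(T − 22.7); cup: 28.34(T − 22.7)
5243.3 T = 39776 + 7356.8 + 117353 = 164486
T ≈ 31.37 °C, under the boiling point, so the assumption holds.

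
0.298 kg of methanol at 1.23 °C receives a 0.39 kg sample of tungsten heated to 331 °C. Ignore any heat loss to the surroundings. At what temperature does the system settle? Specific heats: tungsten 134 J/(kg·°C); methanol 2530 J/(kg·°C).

T_f ≈ 22.6 °C

T_f = Σ m_i c_i T_i / Σ m_i c_i:
T_f = (52.26·331 + 753.94·1.23) / (52.26 + 753.94)
    = 18225 / 806.2 ≈ 22.61 °C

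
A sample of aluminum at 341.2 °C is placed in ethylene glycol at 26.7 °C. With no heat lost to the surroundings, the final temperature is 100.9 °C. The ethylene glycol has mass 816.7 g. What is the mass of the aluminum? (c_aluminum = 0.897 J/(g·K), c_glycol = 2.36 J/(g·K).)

m ≈ 663 g

|Q_aluminum| = |Q_glycol|:
m·0.897·(341.2 − 100.9) = 816.7·2.36·(100.9 − 26.7)
215.55 m = 143014  ⇒  m ≈ 663.5 g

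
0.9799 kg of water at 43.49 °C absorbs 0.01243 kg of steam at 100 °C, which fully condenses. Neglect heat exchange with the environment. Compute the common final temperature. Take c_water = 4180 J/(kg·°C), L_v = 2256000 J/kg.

T_f ≈ 51.0 °C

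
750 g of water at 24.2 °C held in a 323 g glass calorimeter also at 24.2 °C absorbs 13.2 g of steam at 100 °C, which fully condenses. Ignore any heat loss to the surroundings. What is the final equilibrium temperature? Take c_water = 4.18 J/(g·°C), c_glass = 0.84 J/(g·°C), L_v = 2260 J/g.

Energy conservation, ΣQ = 0:
condense steam: −13.2·2260 = −29832; condensed water 100 °C→T: 55.18(T − 100); water warms: 750·4.18·(T − 24.2) = 3135(T − 24.2); glass cup: 323·0.84·(T − 24.2) = 271.32(T − 24.2)
3461.5 T = 29832 + 5517.6 + 82433 = 117783
T ≈ 34.03 °C (< 100 °C, so full condensation is consistent).

T_f ≈ 34.0 °C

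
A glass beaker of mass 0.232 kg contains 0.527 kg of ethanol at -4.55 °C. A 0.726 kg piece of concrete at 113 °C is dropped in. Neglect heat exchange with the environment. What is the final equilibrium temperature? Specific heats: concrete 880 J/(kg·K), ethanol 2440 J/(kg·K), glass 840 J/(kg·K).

T_f is the heat-capacity-weighted average of the initial temperatures:
T_f = (638.88×113 + 1285.9×(-4.55) + 194.88×(-4.55)) / (638.88 + 1285.9 + 194.88)
    = 65456 / 2119.6 ≈ 30.88 °C

T_f ≈ 30.9 °C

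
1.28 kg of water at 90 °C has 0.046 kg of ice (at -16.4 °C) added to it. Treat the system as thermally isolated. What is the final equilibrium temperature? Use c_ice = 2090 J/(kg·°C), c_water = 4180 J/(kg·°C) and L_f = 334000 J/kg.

T_f ≈ 83.8 °C

Taking heat into each body as positive, Σ m c ΔT = 0:
warm ice to 0 °C: 0.046·2090·(0 − (-16.4)) = 1576.7; latent heat to melt: 0.046·334000 = 15364; meltwater 0→T: 0.046·4180·T = 192.28 T; water: 5350.4(T − 90)
5542.7 T = 481536 − 16941 = 464595
T ≈ 83.82 °C — above 0 °C, consistent with complete melting.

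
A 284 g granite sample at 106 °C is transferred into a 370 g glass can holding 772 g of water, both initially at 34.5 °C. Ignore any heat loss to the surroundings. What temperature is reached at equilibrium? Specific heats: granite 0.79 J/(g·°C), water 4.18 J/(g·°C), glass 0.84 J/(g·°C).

Heat gained plus heat lost sum to zero:
284·0.79·(T − 106) + 772·4.18·(T − 34.5) + 370·0.84·(T − 34.5) = 0
224.36(T − 106) + 3227(T − 34.5) + 310.8(T − 34.5) = 0
(224.36 + 3227 + 310.8) T = 224.36·106 + 3227·34.5 + 310.8·34.5
T = 145835/3762.1 ≈ 38.76 °C

T_f ≈ 38.8 °C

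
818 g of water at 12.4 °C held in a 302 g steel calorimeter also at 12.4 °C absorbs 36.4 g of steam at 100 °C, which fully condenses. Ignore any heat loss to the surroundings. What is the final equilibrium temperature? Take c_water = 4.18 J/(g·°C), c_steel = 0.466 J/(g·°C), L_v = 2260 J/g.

T_f ≈ 38.2 °C

Energy balance with sensible and latent terms:
latent heat released on condensation: 36.4×2260 = 82264
  condensate cools 100→T: 36.4×4.18×(T − 100) = 152.15(T − 100)
  water warms: 818×4.18×(T − 12.4) = 3419.2(T − 12.4)
  steel cup: 302×0.466×(T − 12.4) = 140.73(T − 12.4)
3712.1 T = 82264 + 15215 + 44144 = 141623
T ≈ 38.15 °C — below 100 °C, confirming all the steam condensed.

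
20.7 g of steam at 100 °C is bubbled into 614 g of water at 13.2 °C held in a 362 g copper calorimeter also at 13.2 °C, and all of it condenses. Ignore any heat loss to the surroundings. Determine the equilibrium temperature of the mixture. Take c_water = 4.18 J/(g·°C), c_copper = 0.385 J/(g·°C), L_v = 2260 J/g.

T_f ≈ 32.6 °C

Sum of m c ΔT and latent-heat terms is zero:
steam→water at 100 °C releases m L_v = 20.7×2260 = 46782; condensate cools 100→T: 20.7×4.18×(T − 100) = 86.53(T − 100); water warms: 614×4.18×(T − 13.2) = 2566.5(T − 13.2); copper cup: 362×0.385×(T − 13.2) = 139.37(T − 13.2)
2792.4 T = 46782 + 8652.6 + 35718 = 91152
T ≈ 32.64 °C (< 100 °C, so full condensation is consistent).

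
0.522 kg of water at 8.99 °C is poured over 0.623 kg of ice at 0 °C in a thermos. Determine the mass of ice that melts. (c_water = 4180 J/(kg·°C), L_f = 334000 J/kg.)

Cooling the water to 0 °C releases 0.522×4180×8.99 = 19616 J.
To melt every bit of ice: 0.623×334000 = 208082 J.
That's not enough to melt it all — equilibrium is at 0 °C with ice remaining.
Mass melted = 19616/334000 ≈ 0.05873 kg.

m_melted ≈ 0.0587 kg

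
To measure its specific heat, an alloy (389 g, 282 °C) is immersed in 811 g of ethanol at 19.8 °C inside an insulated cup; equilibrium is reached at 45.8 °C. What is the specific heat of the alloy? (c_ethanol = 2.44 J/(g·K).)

m_s c (T_s − T_f) = m_ethanol c_ethanol (T_f − T_0):
389·c·(282 − 45.8) = 811·2.44·(45.8 − 19.8)
91882 c = 51450  ⇒  c ≈ 0.56 J/(g·K)

c ≈ 0.56 J/(g·K)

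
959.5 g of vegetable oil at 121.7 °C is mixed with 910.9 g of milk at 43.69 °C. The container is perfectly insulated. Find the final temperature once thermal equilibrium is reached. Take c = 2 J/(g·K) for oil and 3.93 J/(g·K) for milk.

T_f ≈ 70.9 °C

With ΣQ=0 the equilibrium temperature is the m·c-weighted mean:
T_f = (1919×121.7 + 3579.8×43.69) / (1919 + 3579.8)
    = 389945 / 5498.8 ≈ 70.91 °C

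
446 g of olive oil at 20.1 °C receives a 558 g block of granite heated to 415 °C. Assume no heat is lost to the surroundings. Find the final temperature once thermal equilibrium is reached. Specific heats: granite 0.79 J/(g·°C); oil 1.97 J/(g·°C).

With ΣQ=0 the equilibrium temperature is the m·c-weighted mean:
T_f = (440.82×415 + 878.62×20.1) / (440.82 + 878.62)
    = 200601 / 1319.4 ≈ 152.03 °C

T_f ≈ 152.0 °C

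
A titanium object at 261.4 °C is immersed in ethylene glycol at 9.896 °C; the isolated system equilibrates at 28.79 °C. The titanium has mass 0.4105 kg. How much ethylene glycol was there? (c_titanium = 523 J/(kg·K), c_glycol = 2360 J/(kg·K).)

m ≈ 1.12 kg

Net heat exchanged in the isolated system is zero:
0.4105·523·(28.79 − 261.4) + m·2360·(28.79 − 9.896) = 0
44590 m = 49939
m = 49939/44590 ≈ 1.12 kg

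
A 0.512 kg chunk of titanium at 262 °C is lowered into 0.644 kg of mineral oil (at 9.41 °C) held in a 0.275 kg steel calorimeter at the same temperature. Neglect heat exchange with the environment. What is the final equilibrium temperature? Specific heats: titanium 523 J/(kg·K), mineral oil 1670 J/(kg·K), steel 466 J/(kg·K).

T_f ≈ 55.4 °C

Taking heat into each body as positive, Σ m c ΔT = 0:
0.512*523*(T − 262) + 0.644*1670*(T − 9.41) + 0.275*466*(T − 9.41) = 0
267.78(T − 262) + 1075.5(T − 9.41) + 128.15(T − 9.41) = 0
1471.4 T = 81483
T = 81483/1471.4 ≈ 55.38 °C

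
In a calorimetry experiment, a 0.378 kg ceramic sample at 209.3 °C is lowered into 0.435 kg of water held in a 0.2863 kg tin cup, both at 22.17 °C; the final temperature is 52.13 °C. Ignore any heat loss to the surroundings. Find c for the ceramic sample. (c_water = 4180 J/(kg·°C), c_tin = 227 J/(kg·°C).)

c ≈ 950 J/(kg·°C)

Net heat exchanged in the isolated system is zero:
0.378·c·(52.13 − 209.3) + 0.435·4180·(52.13 − 22.17) + 0.2863·227·(52.13 − 22.17) = 0
-59.41 c = -56423
c = -56423/-59.41 ≈ 949.7 J/(kg·°C)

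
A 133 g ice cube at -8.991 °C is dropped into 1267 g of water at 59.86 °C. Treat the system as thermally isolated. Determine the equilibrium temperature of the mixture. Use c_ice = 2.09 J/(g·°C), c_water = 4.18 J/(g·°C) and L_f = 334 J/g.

T_f ≈ 46.2 °C

Net heat exchanged in the isolated system is zero:
warm ice to 0 °C: 133·2.09·(0 − (-8.991)) = 2499.2; fusion: m_ice L_f = 133·334 = 44422; warm the meltwater: 555.94 T; water: 5296.1(T − 59.86)
5852 T = 317022 − 46921 = 270101
T ≈ 46.16 °C — above 0 °C, consistent with complete melting.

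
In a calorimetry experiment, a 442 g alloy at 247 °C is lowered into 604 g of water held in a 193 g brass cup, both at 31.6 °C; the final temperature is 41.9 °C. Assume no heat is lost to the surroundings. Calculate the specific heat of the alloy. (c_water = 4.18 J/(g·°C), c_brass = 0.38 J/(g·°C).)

Heat gained plus heat lost sum to zero:
442·c·(41.9 − 247) + 604·4.18·(41.9 − 31.6) + 193·0.38·(41.9 − 31.6) = 0
-90654 c = -26760
c = -26760/-90654 ≈ 0.2952 J/(g·°C)

c ≈ 0.295 J/(g·°C)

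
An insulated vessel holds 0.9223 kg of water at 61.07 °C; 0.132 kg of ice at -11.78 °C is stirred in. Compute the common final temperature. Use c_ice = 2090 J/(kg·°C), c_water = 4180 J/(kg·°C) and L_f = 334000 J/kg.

T_f ≈ 42.7 °C

Energy conservation, ΣQ = 0:
warm ice to 0 °C: 0.132·2090·(0 − (-11.78)) = 3249.9
  latent heat to melt: 0.132·334000 = 44088
  warm the meltwater: 551.76 T
  water: 3855.2(T − 61.07)
4407 T = 235438 − 47338 = 188100
T ≈ 42.68 °C — above 0 °C, consistent with complete melting.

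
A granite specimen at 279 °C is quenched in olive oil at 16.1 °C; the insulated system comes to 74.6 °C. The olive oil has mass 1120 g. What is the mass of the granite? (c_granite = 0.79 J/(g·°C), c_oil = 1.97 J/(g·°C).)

m ≈ 799 g

Heat lost by the granite = heat gained by the oil:
m·0.79·(279 − 74.6) = 1120·1.97·(74.6 − 16.1)
161.48 m = 129074  ⇒  m ≈ 799.3 g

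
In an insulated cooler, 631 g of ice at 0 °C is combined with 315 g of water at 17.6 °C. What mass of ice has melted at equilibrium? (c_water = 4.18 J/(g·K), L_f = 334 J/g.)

m_melted ≈ 69.4 g

Water can give up m c ΔT = 315×4.18×17.6 = 23174 J before reaching 0 °C.
Melting all 631 g of ice would need 631×334 = 210754 J.
Since 23174 < 210754 J, not all the ice melts; equilibrium is at 0 °C.
m_melt = 23174 / L_f = 69.38 g.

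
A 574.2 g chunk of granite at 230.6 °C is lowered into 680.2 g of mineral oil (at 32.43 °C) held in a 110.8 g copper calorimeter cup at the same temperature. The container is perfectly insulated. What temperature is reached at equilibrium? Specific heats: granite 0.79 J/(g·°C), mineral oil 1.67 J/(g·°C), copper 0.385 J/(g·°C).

T_f ≈ 87.5 °C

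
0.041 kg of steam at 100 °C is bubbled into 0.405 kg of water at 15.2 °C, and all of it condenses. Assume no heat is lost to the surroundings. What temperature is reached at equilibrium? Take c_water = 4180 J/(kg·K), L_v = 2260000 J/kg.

Conservation of energy gives ΣQ = 0:
condense steam: −0.041×2260000 = −92660; condensed water 100 °C→T: 171.38(T − 100); water warms: 0.405×4180×(T − 15.2) = 1692.9(T − 15.2)
1864.3 T = 92660 + 17138 + 25732 = 135530
T ≈ 72.70 °C (< 100 °C, so full condensation is consistent).

T_f ≈ 72.7 °C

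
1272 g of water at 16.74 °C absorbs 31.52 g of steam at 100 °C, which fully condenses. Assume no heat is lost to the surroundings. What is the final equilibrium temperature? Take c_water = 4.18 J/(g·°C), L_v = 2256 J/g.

T_f ≈ 31.8 °C

Net heat exchanged in the isolated system is zero:
latent heat released on condensation: 31.52·2256 = 71109
  condensed water 100 °C→T: 131.75(T − 100)
  original water: 5317(T − 16.74)
5448.7 T = 71109 + 13175 + 89006 = 173290
T ≈ 31.80 °C (< 100 °C, so full condensation is consistent).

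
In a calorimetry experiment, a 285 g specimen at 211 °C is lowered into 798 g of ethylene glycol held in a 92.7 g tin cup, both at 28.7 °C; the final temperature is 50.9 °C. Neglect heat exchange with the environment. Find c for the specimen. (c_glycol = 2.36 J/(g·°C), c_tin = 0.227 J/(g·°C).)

c ≈ 0.927 J/(g·°C)

Taking heat into each body as positive, Σ m c ΔT = 0:
285×c×(50.9 − 211) + 798×2.36×(50.9 − 28.7) + 92.7×0.227×(50.9 − 28.7) = 0
-45628 c = -42276
c = -42276/-45628 ≈ 0.9265 J/(g·°C)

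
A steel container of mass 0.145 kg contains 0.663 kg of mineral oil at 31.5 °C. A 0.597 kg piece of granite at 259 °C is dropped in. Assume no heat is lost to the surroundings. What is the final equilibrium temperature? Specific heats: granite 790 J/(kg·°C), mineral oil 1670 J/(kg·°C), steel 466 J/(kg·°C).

Let T be the final temperature. ΣQ_i = 0:
0.597·790·(T − 259) + 0.663·1670·(T − 31.5) + 0.145·466·(T − 31.5) = 0
471.63(T − 259) + 1107.2(T − 31.5) + 67.57(T − 31.5) = 0
(471.63 + 1107.2 + 67.57) T = 471.63·259 + 1107.2·31.5 + 67.57·31.5
T = 159158 / 1646.4 = 96.7 °C

T_f ≈ 96.7 °C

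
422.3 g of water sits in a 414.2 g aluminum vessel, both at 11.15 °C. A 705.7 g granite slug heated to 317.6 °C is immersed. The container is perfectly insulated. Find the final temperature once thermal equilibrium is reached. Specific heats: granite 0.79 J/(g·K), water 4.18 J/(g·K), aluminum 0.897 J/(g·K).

T_f is the heat-capacity-weighted average of the initial temperatures:
T_f = (557.5×317.6 + 1765.2×11.15 + 371.54×11.15) / (557.5 + 1765.2 + 371.54)
    = 200888 / 2694.3 ≈ 74.56 °C

T_f ≈ 74.6 °C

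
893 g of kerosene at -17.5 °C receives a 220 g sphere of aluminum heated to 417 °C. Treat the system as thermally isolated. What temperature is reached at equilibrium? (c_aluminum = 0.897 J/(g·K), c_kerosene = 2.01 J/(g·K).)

T_f = Σ m_i c_i T_i / Σ m_i c_i:
T_f = (197.34×417 + 1794.9×(-17.5)) / (197.34 + 1794.9)
    = 50880 / 1992.3 ≈ 25.54 °C

T_f ≈ 25.5 °C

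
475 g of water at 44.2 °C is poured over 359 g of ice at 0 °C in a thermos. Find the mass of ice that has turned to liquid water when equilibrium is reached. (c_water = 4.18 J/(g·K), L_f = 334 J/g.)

m_melted ≈ 263 g

Water can give up m c ΔT = 475·4.18·44.2 = 87759 J before reaching 0 °C.
To melt every bit of ice: 359·334 = 119906 J.
87759 J < 119906 J, so only part of the ice melts and the system sits at 0 °C.
m_melted·334 = 87759  ⇒  m_melted ≈ 262.8 g.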